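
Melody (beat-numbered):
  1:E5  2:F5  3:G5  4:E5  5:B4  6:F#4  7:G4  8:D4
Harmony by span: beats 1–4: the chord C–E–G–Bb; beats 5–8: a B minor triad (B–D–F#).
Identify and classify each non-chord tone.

The harmony at that moment is C dominant seventh chord (C, E, G, Bb); F5 is not a chord tone.
It is approached by step up from E5 and left by step up to G5.
Step in, step out in the same direction — a passing tone.
The harmony at that moment is B minor triad (B, D, F#); G4 is not a chord tone.
It is approached by step up from F#4 and left by leap down to D4.
Step in, leap out — an escape tone.

F5 (beat 2) — passing tone; G4 (beat 7) — escape tone.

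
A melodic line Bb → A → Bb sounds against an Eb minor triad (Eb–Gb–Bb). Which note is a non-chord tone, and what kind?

The harmony at that moment is Eb minor triad (Eb, Gb, Bb); A is not a chord tone.
It is approached by step down from Bb and left by step up to Bb.
Step away and step back to the same note — a neighbor tone (lower neighbor).

A is a neighbor tone.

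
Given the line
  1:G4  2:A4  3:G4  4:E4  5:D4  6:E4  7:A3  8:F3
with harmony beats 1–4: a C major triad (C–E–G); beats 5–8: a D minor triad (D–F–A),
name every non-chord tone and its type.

The harmony at that moment is C major triad (C, E, G); A4 is not a chord tone.
It is approached by step up from G4 and left by step down to G4.
Step away and step back to the same note — a neighbor tone (upper neighbor).
The harmony at that moment is D minor triad (D, F, A); E4 is not a chord tone.
It is approached by step up from D4 and left by leap down to A3.
Step in, leap out — an escape tone.

A4 (beat 2) — neighbor tone; E4 (beat 6) — escape tone.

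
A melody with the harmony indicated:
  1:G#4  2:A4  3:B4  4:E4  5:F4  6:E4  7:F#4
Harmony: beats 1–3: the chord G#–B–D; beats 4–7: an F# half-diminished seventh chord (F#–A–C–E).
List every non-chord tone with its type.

The harmony at that moment is G# diminished triad (G#, B, D); A4 is not a chord tone.
It is approached by step up from G#4 and left by step up to B4.
Step in, step out in the same direction — a passing tone.
The harmony at that moment is F# half-diminished seventh chord (F#, A, C, E); F4 is not a chord tone.
It is approached by step up from E4 and left by step down to E4.
Step away and step back to the same note — a neighbor tone (upper neighbor).

A4 (beat 2) — passing tone; F4 (beat 5) — neighbor tone.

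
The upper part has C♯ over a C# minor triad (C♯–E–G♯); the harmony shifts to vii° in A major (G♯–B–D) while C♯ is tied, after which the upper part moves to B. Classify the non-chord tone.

C♯ is a suspension.

The harmony at that moment is G♯ diminished triad (G♯, B, D); C♯ is not a chord tone.
It is held over (the same pitch as the preceding C♯) and left by step down to B.
Held over from the previous chord and resolving down by step — a suspension.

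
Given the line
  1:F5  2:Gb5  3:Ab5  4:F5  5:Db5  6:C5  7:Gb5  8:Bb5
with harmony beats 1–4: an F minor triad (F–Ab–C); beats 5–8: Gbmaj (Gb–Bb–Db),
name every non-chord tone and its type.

The harmony at that moment is F minor triad (F, Ab, C); Gb5 is not a chord tone.
It is approached by step up from F5 and left by step up to Ab5.
Step in, step out in the same direction — a passing tone.
The harmony at that moment is Gb major triad (Gb, Bb, Db); C5 is not a chord tone.
It is approached by step down from Db5 and left by leap up to Gb5.
Step in, leap out — an escape tone.

Gb5 (beat 2) — passing tone; C5 (beat 6) — escape tone.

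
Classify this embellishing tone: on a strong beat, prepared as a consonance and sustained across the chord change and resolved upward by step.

Retardation.

Approach: by preparation — the pitch is first a chord tone, then held (tied or repeated) while the harmony changes under it. Departure: up by step. Metric position: strong.
A prepared dissonance that resolves upward by step — a retardation. (The same figure resolving downward would be a suspension.)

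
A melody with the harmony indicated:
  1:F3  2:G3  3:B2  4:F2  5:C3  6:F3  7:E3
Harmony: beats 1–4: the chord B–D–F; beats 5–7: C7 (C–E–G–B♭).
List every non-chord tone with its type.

The harmony at that moment is B diminished triad (B, D, F); G3 is not a chord tone.
It is approached by step up from F3 and left by leap down to B2.
Step in, leap out — an escape tone.
The harmony at that moment is C dominant seventh chord (C, E, G, B♭); F3 is not a chord tone.
It is approached by leap up from C3 and left by step down to E3.
Leap in, step out — an appoggiatura.

G3 (beat 2) — escape tone; F3 (beat 6) — appoggiatura.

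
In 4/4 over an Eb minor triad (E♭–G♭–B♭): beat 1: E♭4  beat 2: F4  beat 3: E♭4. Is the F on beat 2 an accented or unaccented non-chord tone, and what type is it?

The harmony at that moment is E♭ minor triad (E♭, G♭, B♭); F4 is not a chord tone.
It is approached by step up from E♭4 and left by step down to E♭4.
Step away and step back to the same note — a neighbor tone (upper neighbor).
It falls on a weak beat, so it is unaccented.

Unaccented neighbor tone.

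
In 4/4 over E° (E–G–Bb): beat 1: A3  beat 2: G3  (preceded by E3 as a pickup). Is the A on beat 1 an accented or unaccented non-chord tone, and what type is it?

The harmony at that moment is E diminished triad (E, G, Bb); A3 is not a chord tone.
It is approached by leap up from E3 and left by step down to G3.
Leap in, step out — an appoggiatura.
It falls on the downbeat, so it is accented.

Accented appoggiatura.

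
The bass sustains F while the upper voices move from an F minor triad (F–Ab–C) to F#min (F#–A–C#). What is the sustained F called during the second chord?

The harmony at that moment is F# minor triad (F#, A, C#); F is not a chord tone.
It is held over (the same pitch as the preceding F) and then sustained as the same pitch into the next harmony.
Sustained through a change of harmony — a pedal tone.

Pedal tone (pedal point).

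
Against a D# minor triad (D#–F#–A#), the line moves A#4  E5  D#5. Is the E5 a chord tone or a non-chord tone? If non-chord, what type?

Non-chord tone — an appoggiatura.

The harmony at that moment is D# minor triad (D#, F#, A#); E5 is not a chord tone.
It is approached by leap up from A#4 and left by step down to D#5.
Leap in, step out — an appoggiatura.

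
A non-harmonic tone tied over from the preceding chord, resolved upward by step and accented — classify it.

Retardation.

Approach: by preparation — the pitch is first a chord tone, then held (tied or repeated) while the harmony changes under it. Departure: up by step. Metric position: strong.
A prepared dissonance that resolves upward by step — a retardation. (The same figure resolving downward would be a suspension.)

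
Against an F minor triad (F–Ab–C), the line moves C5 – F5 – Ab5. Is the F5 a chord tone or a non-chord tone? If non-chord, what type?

Chord tone (the root of F minor triad).

F minor triad contains F, Ab, C; F is the root, so it is a chord tone.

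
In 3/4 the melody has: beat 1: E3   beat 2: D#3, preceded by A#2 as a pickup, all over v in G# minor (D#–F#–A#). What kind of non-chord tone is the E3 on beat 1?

Appoggiatura.

The harmony at that moment is D# minor triad (D#, F#, A#); E3 is not a chord tone.
It is approached by leap up from A#2 and left by step down to D#3.
Leap in, step out, metrically accented — an appoggiatura.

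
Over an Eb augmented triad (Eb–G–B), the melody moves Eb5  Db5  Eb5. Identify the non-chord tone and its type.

Db5 is a neighbor tone.

The harmony at that moment is Eb augmented triad (Eb, G, B); Db5 is not a chord tone.
It is approached by step down from Eb5 and left by step up to Eb5.
Step away and step back to the same note — a neighbor tone (lower neighbor).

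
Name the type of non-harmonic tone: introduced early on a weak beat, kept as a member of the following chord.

Approach: ahead of the chord change (typically by step), so it is dissonant against the current harmony. Departure: none — the same pitch is restated or held and is a chord tone of the new harmony.
Dissonant first, consonant once the harmony catches up: the note simply arrives early — an anticipation. (The reverse timing, consonant first and dissonant after the change, would be a suspension or retardation.)

Anticipation.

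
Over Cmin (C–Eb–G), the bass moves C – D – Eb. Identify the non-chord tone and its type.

D is a passing tone.

The harmony at that moment is C minor triad (C, Eb, G); D is not a chord tone.
It is approached by step up from C and left by step up to Eb.
Step in, step out in the same direction — a passing tone.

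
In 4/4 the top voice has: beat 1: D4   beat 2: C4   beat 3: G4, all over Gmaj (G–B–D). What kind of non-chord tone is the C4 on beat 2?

Escape tone.

The harmony at that moment is G major triad (G, B, D); C4 is not a chord tone.
It is approached by step down from D4 and left by leap up to G4.
Step in, leap out, on a weak beat — an escape tone.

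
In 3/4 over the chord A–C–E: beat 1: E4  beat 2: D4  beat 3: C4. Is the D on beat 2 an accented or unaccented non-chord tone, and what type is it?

The harmony at that moment is A minor triad (A, C, E); D4 is not a chord tone.
It is approached by step down from E4 and left by step down to C4.
Step in, step out in the same direction — a passing tone.
It falls on a weak beat, so it is unaccented.

Unaccented passing tone.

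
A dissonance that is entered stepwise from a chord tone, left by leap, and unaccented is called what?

Escape tone.

Approach: by step. Departure: by leap. Metric position: weak.
Step in, leap out, from a weak position — an escape tone (échappée). (It is the mirror image of the appoggiatura, which leaps in and steps out on a strong beat.)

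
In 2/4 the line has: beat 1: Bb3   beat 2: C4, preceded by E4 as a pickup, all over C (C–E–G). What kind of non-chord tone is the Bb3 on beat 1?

Appoggiatura.

The harmony at that moment is C major triad (C, E, G); Bb3 is not a chord tone.
It is approached by leap down from E4 and left by step up to C4.
Leap in, step out, metrically accented — an appoggiatura.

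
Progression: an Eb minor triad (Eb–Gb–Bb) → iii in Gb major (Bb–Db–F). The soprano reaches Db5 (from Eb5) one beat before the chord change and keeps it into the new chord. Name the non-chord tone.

Db5 is an anticipation.

The harmony at that moment is Eb minor triad (Eb, Gb, Bb); Db5 is not a chord tone.
It is approached by step down from Eb5 and then sustained as the same pitch into the next harmony.
Arriving early and becoming a chord tone when the harmony changes — an anticipation.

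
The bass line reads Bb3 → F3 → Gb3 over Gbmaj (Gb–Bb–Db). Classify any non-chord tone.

The harmony at that moment is Gb major triad (Gb, Bb, Db); F3 is not a chord tone.
It is approached by leap down from Bb3 and left by step up to Gb3.
Leap in, step out — an appoggiatura.

F3 is an appoggiatura.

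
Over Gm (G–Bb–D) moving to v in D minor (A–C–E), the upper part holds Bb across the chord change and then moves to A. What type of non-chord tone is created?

Bb is a suspension.

The harmony at that moment is A minor triad (A, C, E); Bb is not a chord tone.
It is held over (the same pitch as the preceding Bb) and left by step down to A.
Held over from the previous chord and resolving down by step — a suspension.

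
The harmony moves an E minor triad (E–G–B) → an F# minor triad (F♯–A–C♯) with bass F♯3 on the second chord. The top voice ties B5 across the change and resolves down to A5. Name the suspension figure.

At the second chord the bass is F♯3. The suspended B5 lies a fourth above the bass; after resolving down by step to A5, the interval above the bass becomes a third.
Suspension figures are named by those two intervals: 4–3.

4–3 suspension.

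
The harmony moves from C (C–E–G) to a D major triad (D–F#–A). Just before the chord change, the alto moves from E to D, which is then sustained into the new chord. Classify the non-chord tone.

The harmony at that moment is C major triad (C, E, G); D is not a chord tone.
It is approached by step down from E and then sustained as the same pitch into the next harmony.
Arriving early and becoming a chord tone when the harmony changes — an anticipation.

D is an anticipation.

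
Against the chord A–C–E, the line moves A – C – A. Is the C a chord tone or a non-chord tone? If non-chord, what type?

A minor triad contains A, C, E; C is the third, so it is a chord tone.

Chord tone (the third of A minor triad).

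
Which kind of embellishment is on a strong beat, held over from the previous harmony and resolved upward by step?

Retardation.

Approach: by preparation — the pitch is first a chord tone, then held (tied or repeated) while the harmony changes under it. Departure: up by step. Metric position: strong.
A prepared dissonance that resolves upward by step — a retardation. (The same figure resolving downward would be a suspension.)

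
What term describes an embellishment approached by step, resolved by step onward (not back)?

Approach: by step. Departure: by step, continuing in the same direction.
Stepwise on both sides with no change of direction means the note fills in the space between two different chord tones — a passing tone. (Had it turned back to its starting note it would be a neighbor tone instead.)

Passing tone.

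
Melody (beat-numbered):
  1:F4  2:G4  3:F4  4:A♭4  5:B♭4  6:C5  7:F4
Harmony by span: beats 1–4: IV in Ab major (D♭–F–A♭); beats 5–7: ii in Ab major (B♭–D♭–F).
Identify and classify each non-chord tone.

The harmony at that moment is D♭ major triad (D♭, F, A♭); G4 is not a chord tone.
It is approached by step up from F4 and left by step down to F4.
Step away and step back to the same note — a neighbor tone (upper neighbor).
The harmony at that moment is B♭ minor triad (B♭, D♭, F); C5 is not a chord tone.
It is approached by step up from B♭4 and left by leap down to F4.
Step in, leap out — an escape tone.

G4 (beat 2) — neighbor tone; C5 (beat 6) — escape tone.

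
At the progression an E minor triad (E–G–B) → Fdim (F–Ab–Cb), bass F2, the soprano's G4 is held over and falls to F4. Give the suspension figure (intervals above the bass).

9–8 suspension.

At the second chord the bass is F2. The suspended G4 lies a ninth above the bass; after resolving down by step to F4, the interval above the bass becomes an octave.
Suspension figures are named by those two intervals: 9–8.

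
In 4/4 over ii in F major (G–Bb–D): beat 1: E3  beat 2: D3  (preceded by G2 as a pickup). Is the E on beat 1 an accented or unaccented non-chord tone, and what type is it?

The harmony at that moment is G minor triad (G, Bb, D); E3 is not a chord tone.
It is approached by leap up from G2 and left by step down to D3.
Leap in, step out — an appoggiatura.
It falls on the downbeat, so it is accented.

Accented appoggiatura.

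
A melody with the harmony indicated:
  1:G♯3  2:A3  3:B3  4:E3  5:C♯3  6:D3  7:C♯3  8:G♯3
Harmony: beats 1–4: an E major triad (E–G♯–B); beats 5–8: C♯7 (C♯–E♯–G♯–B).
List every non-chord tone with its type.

The harmony at that moment is E major triad (E, G♯, B); A3 is not a chord tone.
It is approached by step up from G♯3 and left by step up to B3.
Step in, step out in the same direction — a passing tone.
The harmony at that moment is C♯ dominant seventh chord (C♯, E♯, G♯, B); D3 is not a chord tone.
It is approached by step up from C♯3 and left by step down to C♯3.
Step away and step back to the same note — a neighbor tone (upper neighbor).

A3 (beat 2) — passing tone; D3 (beat 6) — neighbor tone.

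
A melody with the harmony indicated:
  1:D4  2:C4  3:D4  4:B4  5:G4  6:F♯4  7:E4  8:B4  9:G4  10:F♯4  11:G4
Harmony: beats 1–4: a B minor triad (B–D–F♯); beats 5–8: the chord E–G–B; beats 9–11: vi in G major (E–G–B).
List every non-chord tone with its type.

The harmony at that moment is B minor triad (B, D, F♯); C4 is not a chord tone.
It is approached by step down from D4 and left by step up to D4.
Step away and step back to the same note — a neighbor tone (lower neighbor).
The harmony at that moment is E minor triad (E, G, B); F♯4 is not a chord tone.
It is approached by step down from G4 and left by step down to E4.
Step in, step out in the same direction — a passing tone.
The harmony at that moment is E minor triad (E, G, B); F♯4 is not a chord tone.
It is approached by step down from G4 and left by step up to G4.
Step away and step back to the same note — a neighbor tone (lower neighbor).

C4 (beat 2) — neighbor tone; F♯4 (beat 6) — passing tone; F♯4 (beat 10) — neighbor tone.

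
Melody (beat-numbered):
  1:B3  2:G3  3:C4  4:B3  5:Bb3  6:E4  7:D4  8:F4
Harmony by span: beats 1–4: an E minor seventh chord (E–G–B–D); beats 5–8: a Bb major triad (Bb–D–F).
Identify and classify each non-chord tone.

The harmony at that moment is E minor seventh chord (E, G, B, D); C4 is not a chord tone.
It is approached by leap up from G3 and left by step down to B3.
Leap in, step out — an appoggiatura.
The harmony at that moment is Bb major triad (Bb, D, F); E4 is not a chord tone.
It is approached by leap up from Bb3 and left by step down to D4.
Leap in, step out — an appoggiatura.

C4 (beat 3) — appoggiatura; E4 (beat 6) — appoggiatura.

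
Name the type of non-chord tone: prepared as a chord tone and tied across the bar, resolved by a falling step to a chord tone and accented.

Approach: by preparation — the pitch is first a chord tone, then held (tied or repeated) while the harmony changes under it. Departure: down by step. Metric position: strong.
A prepared dissonance that resolves downward by step — a suspension. (The same figure resolving upward would be a retardation.)

Suspension.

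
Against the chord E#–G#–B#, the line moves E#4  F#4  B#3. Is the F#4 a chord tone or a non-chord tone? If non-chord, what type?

Non-chord tone — an escape tone.

The harmony at that moment is E# minor triad (E#, G#, B#); F#4 is not a chord tone.
It is approached by step up from E#4 and left by leap down to B#3.
Step in, leap out — an escape tone.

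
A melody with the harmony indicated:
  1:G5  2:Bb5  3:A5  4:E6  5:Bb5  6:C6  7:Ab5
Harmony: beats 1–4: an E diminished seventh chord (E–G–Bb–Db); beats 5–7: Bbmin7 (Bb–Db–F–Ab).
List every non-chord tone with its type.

The harmony at that moment is E diminished seventh chord (E, G, Bb, Db); A5 is not a chord tone.
It is approached by step down from Bb5 and left by leap up to E6.
Step in, leap out — an escape tone.
The harmony at that moment is Bb minor seventh chord (Bb, Db, F, Ab); C6 is not a chord tone.
It is approached by step up from Bb5 and left by leap down to Ab5.
Step in, leap out — an escape tone.

A5 (beat 3) — escape tone; C6 (beat 6) — escape tone.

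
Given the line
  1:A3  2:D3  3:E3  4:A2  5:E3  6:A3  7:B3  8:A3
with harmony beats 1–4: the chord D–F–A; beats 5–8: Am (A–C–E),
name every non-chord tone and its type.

E3 (beat 3) — escape tone; B3 (beat 7) — neighbor tone.

The harmony at that moment is D minor triad (D, F, A); E3 is not a chord tone.
It is approached by step up from D3 and left by leap down to A2.
Step in, leap out — an escape tone.
The harmony at that moment is A minor triad (A, C, E); B3 is not a chord tone.
It is approached by step up from A3 and left by step down to A3.
Step away and step back to the same note — a neighbor tone (upper neighbor).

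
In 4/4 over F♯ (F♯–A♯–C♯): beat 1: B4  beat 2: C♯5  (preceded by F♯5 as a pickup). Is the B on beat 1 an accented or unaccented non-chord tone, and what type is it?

Accented appoggiatura.

The harmony at that moment is F♯ major triad (F♯, A♯, C♯); B4 is not a chord tone.
It is approached by leap down from F♯5 and left by step up to C♯5.
Leap in, step out — an appoggiatura.
It falls on the downbeat, so it is accented.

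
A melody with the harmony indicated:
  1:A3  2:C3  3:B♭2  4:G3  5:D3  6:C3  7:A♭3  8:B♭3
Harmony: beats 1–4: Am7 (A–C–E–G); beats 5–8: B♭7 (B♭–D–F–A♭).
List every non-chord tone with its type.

The harmony at that moment is A minor seventh chord (A, C, E, G); B♭2 is not a chord tone.
It is approached by step down from C3 and left by leap up to G3.
Step in, leap out — an escape tone.
The harmony at that moment is B♭ dominant seventh chord (B♭, D, F, A♭); C3 is not a chord tone.
It is approached by step down from D3 and left by leap up to A♭3.
Step in, leap out — an escape tone.

B♭2 (beat 3) — escape tone; C3 (beat 6) — escape tone.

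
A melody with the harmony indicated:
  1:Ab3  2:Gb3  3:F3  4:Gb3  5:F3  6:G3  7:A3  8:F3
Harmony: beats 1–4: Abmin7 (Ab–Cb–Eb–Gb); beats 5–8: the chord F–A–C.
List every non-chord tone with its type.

F3 (beat 3) — neighbor tone; G3 (beat 6) — passing tone.

The harmony at that moment is Ab minor seventh chord (Ab, Cb, Eb, Gb); F3 is not a chord tone.
It is approached by step down from Gb3 and left by step up to Gb3.
Step away and step back to the same note — a neighbor tone (lower neighbor).
The harmony at that moment is F major triad (F, A, C); G3 is not a chord tone.
It is approached by step up from F3 and left by step up to A3.
Step in, step out in the same direction — a passing tone.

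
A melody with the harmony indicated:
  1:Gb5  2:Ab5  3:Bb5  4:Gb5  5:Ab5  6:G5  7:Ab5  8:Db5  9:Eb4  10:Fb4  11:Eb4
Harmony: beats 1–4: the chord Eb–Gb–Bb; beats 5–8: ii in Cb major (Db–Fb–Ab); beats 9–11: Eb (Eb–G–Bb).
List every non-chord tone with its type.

The harmony at that moment is Eb minor triad (Eb, Gb, Bb); Ab5 is not a chord tone.
It is approached by step up from Gb5 and left by step up to Bb5.
Step in, step out in the same direction — a passing tone.
The harmony at that moment is Db minor triad (Db, Fb, Ab); G5 is not a chord tone.
It is approached by step down from Ab5 and left by step up to Ab5.
Step away and step back to the same note — a neighbor tone (lower neighbor).
The harmony at that moment is Eb major triad (Eb, G, Bb); Fb4 is not a chord tone.
It is approached by step up from Eb4 and left by step down to Eb4.
Step away and step back to the same note — a neighbor tone (upper neighbor).

Ab5 (beat 2) — passing tone; G5 (beat 6) — neighbor tone; Fb4 (beat 10) — neighbor tone.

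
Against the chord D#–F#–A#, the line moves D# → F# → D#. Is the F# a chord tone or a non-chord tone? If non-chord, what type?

Chord tone (the third of D# minor triad).

D# minor triad contains D#, F#, A#; F# is the third, so it is a chord tone.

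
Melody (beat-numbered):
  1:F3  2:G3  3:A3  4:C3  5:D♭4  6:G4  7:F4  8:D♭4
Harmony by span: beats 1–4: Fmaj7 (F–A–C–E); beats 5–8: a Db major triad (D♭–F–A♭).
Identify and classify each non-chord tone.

The harmony at that moment is F major seventh chord (F, A, C, E); G3 is not a chord tone.
It is approached by step up from F3 and left by step up to A3.
Step in, step out in the same direction — a passing tone.
The harmony at that moment is D♭ major triad (D♭, F, A♭); G4 is not a chord tone.
It is approached by leap up from D♭4 and left by step down to F4.
Leap in, step out — an appoggiatura.

G3 (beat 2) — passing tone; G4 (beat 6) — appoggiatura.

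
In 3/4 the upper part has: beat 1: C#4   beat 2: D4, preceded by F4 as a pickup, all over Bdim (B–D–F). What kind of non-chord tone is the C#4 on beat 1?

Appoggiatura.

The harmony at that moment is B diminished triad (B, D, F); C#4 is not a chord tone.
It is approached by leap down from F4 and left by step up to D4.
Leap in, step out, metrically accented — an appoggiatura.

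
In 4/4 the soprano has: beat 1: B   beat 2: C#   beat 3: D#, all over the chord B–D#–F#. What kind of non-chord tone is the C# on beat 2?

The harmony at that moment is B major triad (B, D#, F#); C# is not a chord tone.
It is approached by step up from B and left by step up to D#.
Step in, step out in the same direction — a passing tone.

Passing tone.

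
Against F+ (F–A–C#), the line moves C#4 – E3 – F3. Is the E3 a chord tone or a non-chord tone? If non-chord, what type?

The harmony at that moment is F augmented triad (F, A, C#); E3 is not a chord tone.
It is approached by leap down from C#4 and left by step up to F3.
Leap in, step out — an appoggiatura.

Non-chord tone — an appoggiatura.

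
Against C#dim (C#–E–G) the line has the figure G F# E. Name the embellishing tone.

The harmony at that moment is C# diminished triad (C#, E, G); F# is not a chord tone.
It is approached by step down from G and left by step down to E.
Step in, step out in the same direction — a passing tone.

F# is a passing tone.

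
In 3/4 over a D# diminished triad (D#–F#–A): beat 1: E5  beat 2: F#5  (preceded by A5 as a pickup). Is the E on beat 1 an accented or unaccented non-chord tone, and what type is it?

The harmony at that moment is D# diminished triad (D#, F#, A); E5 is not a chord tone.
It is approached by leap down from A5 and left by step up to F#5.
Leap in, step out — an appoggiatura.
It falls on the downbeat, so it is accented.

Accented appoggiatura.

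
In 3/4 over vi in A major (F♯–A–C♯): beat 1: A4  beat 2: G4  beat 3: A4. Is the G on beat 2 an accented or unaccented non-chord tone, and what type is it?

The harmony at that moment is F♯ minor triad (F♯, A, C♯); G4 is not a chord tone.
It is approached by step down from A4 and left by step up to A4.
Step away and step back to the same note — a neighbor tone (lower neighbor).
It falls on a weak beat, so it is unaccented.

Unaccented neighbor tone.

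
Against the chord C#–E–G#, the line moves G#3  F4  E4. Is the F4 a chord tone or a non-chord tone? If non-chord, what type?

Non-chord tone — an appoggiatura.

The harmony at that moment is C# minor triad (C#, E, G#); F4 is not a chord tone.
It is approached by leap up from G#3 and left by step down to E4.
Leap in, step out — an appoggiatura.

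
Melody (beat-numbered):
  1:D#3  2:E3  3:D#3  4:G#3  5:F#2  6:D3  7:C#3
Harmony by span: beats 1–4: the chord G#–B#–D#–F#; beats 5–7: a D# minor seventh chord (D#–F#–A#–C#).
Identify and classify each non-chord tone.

The harmony at that moment is G# dominant seventh chord (G#, B#, D#, F#); E3 is not a chord tone.
It is approached by step up from D#3 and left by step down to D#3.
Step away and step back to the same note — a neighbor tone (upper neighbor).
The harmony at that moment is D# minor seventh chord (D#, F#, A#, C#); D3 is not a chord tone.
It is approached by leap up from F#2 and left by step down to C#3.
Leap in, step out — an appoggiatura.

E3 (beat 2) — neighbor tone; D3 (beat 6) — appoggiatura.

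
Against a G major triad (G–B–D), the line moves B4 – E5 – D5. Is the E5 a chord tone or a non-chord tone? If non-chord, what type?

Non-chord tone — an appoggiatura.

The harmony at that moment is G major triad (G, B, D); E5 is not a chord tone.
It is approached by leap up from B4 and left by step down to D5.
Leap in, step out — an appoggiatura.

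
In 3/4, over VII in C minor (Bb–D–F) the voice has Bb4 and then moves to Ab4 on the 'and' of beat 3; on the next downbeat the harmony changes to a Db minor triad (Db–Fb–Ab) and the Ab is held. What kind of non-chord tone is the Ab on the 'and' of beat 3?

Anticipation.

The harmony at that moment is Bb major triad (Bb, D, F); Ab4 is not a chord tone.
It is approached by step down from Bb4 and then sustained as the same pitch into the next harmony.
Arriving early and becoming a chord tone when the harmony changes — an anticipation.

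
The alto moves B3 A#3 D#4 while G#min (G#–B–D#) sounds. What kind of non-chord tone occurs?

The harmony at that moment is G# minor triad (G#, B, D#); A#3 is not a chord tone.
It is approached by step down from B3 and left by leap up to D#4.
Step in, leap out — an escape tone.

A#3 is an escape tone.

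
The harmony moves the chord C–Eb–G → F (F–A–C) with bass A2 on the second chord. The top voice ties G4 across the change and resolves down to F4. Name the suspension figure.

7–6 suspension.

At the second chord the bass is A2. The suspended G4 lies a seventh above the bass; after resolving down by step to F4, the interval above the bass becomes a sixth.
Suspension figures are named by those two intervals: 7–6.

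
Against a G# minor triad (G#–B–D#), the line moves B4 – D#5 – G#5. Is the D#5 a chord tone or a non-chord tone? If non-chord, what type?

G# minor triad contains G#, B, D#; D# is the fifth, so it is a chord tone.

Chord tone (the fifth of G# minor triad).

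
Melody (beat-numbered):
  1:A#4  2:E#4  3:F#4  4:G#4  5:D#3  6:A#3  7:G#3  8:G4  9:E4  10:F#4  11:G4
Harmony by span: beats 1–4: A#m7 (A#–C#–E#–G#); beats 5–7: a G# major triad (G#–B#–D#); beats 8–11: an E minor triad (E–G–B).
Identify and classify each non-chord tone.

The harmony at that moment is A# minor seventh chord (A#, C#, E#, G#); F#4 is not a chord tone.
It is approached by step up from E#4 and left by step up to G#4.
Step in, step out in the same direction — a passing tone.
The harmony at that moment is G# major triad (G#, B#, D#); A#3 is not a chord tone.
It is approached by leap up from D#3 and left by step down to G#3.
Leap in, step out — an appoggiatura.
The harmony at that moment is E minor triad (E, G, B); F#4 is not a chord tone.
It is approached by step up from E4 and left by step up to G4.
Step in, step out in the same direction — a passing tone.

F#4 (beat 3) — passing tone; A#3 (beat 6) — appoggiatura; F#4 (beat 10) — passing tone.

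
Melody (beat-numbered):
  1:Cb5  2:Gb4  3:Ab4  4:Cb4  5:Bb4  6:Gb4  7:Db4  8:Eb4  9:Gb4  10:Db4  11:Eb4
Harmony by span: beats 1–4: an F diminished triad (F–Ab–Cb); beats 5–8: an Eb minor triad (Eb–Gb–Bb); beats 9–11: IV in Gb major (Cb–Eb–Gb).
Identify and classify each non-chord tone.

The harmony at that moment is F diminished triad (F, Ab, Cb); Gb4 is not a chord tone.
It is approached by leap down from Cb5 and left by step up to Ab4.
Leap in, step out — an appoggiatura.
The harmony at that moment is Eb minor triad (Eb, Gb, Bb); Db4 is not a chord tone.
It is approached by leap down from Gb4 and left by step up to Eb4.
Leap in, step out — an appoggiatura.
The harmony at that moment is Cb major triad (Cb, Eb, Gb); Db4 is not a chord tone.
It is approached by leap down from Gb4 and left by step up to Eb4.
Leap in, step out — an appoggiatura.

Gb4 (beat 2) — appoggiatura; Db4 (beat 7) — appoggiatura; Db4 (beat 10) — appoggiatura.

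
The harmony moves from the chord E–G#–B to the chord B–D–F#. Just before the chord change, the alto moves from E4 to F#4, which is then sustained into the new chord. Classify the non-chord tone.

The harmony at that moment is E major triad (E, G#, B); F#4 is not a chord tone.
It is approached by step up from E4 and then sustained as the same pitch into the next harmony.
Arriving early and becoming a chord tone when the harmony changes — an anticipation.

F#4 is an anticipation.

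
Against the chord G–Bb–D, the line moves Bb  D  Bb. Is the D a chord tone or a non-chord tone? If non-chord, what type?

G minor triad contains G, Bb, D; D is the fifth, so it is a chord tone.

Chord tone (the fifth of G minor triad).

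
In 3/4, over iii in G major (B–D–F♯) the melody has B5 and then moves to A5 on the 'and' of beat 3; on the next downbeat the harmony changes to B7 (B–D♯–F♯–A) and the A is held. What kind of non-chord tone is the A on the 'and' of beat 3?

Anticipation.

The harmony at that moment is B minor triad (B, D, F♯); A5 is not a chord tone.
It is approached by step down from B5 and then sustained as the same pitch into the next harmony.
Arriving early and becoming a chord tone when the harmony changes — an anticipation.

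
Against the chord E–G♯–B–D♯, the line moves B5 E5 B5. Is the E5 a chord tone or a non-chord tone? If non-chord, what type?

E major seventh chord contains E, G♯, B, D♯; E is the root, so it is a chord tone.

Chord tone (the root of E major seventh chord).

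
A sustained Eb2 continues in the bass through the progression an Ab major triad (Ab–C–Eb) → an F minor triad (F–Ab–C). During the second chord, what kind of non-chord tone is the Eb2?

The harmony at that moment is F minor triad (F, Ab, C); Eb2 is not a chord tone.
It is held over (the same pitch as the preceding Eb2) and then sustained as the same pitch into the next harmony.
Sustained through a change of harmony — a pedal tone.

Pedal tone (pedal point).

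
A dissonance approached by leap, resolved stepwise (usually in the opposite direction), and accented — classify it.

Appoggiatura.

Approach: by leap. Departure: by step. Metric position: strong.
Leap in, step out, in a metrically strong position — an appoggiatura. (It is the mirror image of the escape tone, which steps in and leaps out from a weak position.)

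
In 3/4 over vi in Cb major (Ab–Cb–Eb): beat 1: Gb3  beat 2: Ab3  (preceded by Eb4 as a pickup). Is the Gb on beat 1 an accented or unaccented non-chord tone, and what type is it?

The harmony at that moment is Ab minor triad (Ab, Cb, Eb); Gb3 is not a chord tone.
It is approached by leap down from Eb4 and left by step up to Ab3.
Leap in, step out — an appoggiatura.
It falls on the downbeat, so it is accented.

Accented appoggiatura.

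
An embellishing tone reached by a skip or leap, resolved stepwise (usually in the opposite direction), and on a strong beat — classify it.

Appoggiatura.

Approach: by leap. Departure: by step. Metric position: strong.
Leap in, step out, in a metrically strong position — an appoggiatura. (It is the mirror image of the escape tone, which steps in and leaps out from a weak position.)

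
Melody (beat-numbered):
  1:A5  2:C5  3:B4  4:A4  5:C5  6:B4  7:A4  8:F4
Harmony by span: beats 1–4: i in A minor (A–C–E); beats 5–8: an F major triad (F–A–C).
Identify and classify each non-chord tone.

B4 (beat 3) — passing tone; B4 (beat 6) — passing tone.

The harmony at that moment is A minor triad (A, C, E); B4 is not a chord tone.
It is approached by step down from C5 and left by step down to A4.
Step in, step out in the same direction — a passing tone.
The harmony at that moment is F major triad (F, A, C); B4 is not a chord tone.
It is approached by step down from C5 and left by step down to A4.
Step in, step out in the same direction — a passing tone.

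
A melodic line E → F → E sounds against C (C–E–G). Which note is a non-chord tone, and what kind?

The harmony at that moment is C major triad (C, E, G); F is not a chord tone.
It is approached by step up from E and left by step down to E.
Step away and step back to the same note — a neighbor tone (upper neighbor).

F is a neighbor tone.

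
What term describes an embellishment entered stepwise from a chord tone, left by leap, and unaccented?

Approach: by step. Departure: by leap. Metric position: weak.
Step in, leap out, from a weak position — an escape tone (échappée). (It is the mirror image of the appoggiatura, which leaps in and steps out on a strong beat.)

Escape tone.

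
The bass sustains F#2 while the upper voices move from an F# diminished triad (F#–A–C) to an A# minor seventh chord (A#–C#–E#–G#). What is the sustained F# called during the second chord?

Pedal tone (pedal point).

The harmony at that moment is A# minor seventh chord (A#, C#, E#, G#); F#2 is not a chord tone.
It is held over (the same pitch as the preceding F#2) and then sustained as the same pitch into the next harmony.
Sustained through a change of harmony — a pedal tone.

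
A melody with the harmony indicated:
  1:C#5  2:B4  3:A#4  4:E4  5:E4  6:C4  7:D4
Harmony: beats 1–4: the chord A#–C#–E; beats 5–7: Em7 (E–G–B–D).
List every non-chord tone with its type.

B4 (beat 2) — passing tone; C4 (beat 6) — appoggiatura.

The harmony at that moment is A# diminished triad (A#, C#, E); B4 is not a chord tone.
It is approached by step down from C#5 and left by step down to A#4.
Step in, step out in the same direction — a passing tone.
The harmony at that moment is E minor seventh chord (E, G, B, D); C4 is not a chord tone.
It is approached by leap down from E4 and left by step up to D4.
Leap in, step out — an appoggiatura.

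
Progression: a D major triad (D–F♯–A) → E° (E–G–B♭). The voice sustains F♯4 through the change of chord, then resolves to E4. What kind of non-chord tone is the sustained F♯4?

The harmony at that moment is E diminished triad (E, G, B♭); F♯4 is not a chord tone.
It is held over (the same pitch as the preceding F♯4) and left by step down to E4.
Held over from the previous chord and resolving down by step — a suspension.

F♯4 is a suspension.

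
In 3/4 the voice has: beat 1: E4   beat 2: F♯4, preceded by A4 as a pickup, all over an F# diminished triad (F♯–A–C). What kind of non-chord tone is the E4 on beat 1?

The harmony at that moment is F♯ diminished triad (F♯, A, C); E4 is not a chord tone.
It is approached by leap down from A4 and left by step up to F♯4.
Leap in, step out, metrically accented — an appoggiatura.

Appoggiatura.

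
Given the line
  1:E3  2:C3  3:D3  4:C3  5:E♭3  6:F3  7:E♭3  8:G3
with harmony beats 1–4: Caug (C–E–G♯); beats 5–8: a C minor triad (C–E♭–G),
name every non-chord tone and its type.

D3 (beat 3) — neighbor tone; F3 (beat 6) — neighbor tone.

The harmony at that moment is C augmented triad (C, E, G♯); D3 is not a chord tone.
It is approached by step up from C3 and left by step down to C3.
Step away and step back to the same note — a neighbor tone (upper neighbor).
The harmony at that moment is C minor triad (C, E♭, G); F3 is not a chord tone.
It is approached by step up from E♭3 and left by step down to E♭3.
Step away and step back to the same note — a neighbor tone (upper neighbor).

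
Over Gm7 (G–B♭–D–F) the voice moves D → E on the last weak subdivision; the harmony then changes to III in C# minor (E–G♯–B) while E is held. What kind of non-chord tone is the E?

E is an anticipation.

The harmony at that moment is G minor seventh chord (G, B♭, D, F); E is not a chord tone.
It is approached by step up from D and then sustained as the same pitch into the next harmony.
Arriving early and becoming a chord tone when the harmony changes — an anticipation.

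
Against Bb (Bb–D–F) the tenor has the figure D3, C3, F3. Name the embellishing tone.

The harmony at that moment is Bb major triad (Bb, D, F); C3 is not a chord tone.
It is approached by step down from D3 and left by leap up to F3.
Step in, leap out — an escape tone.

C3 is an escape tone.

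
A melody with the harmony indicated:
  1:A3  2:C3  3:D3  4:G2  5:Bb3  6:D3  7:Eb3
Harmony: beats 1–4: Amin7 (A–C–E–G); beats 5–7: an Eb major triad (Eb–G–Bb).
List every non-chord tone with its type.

The harmony at that moment is A minor seventh chord (A, C, E, G); D3 is not a chord tone.
It is approached by step up from C3 and left by leap down to G2.
Step in, leap out — an escape tone.
The harmony at that moment is Eb major triad (Eb, G, Bb); D3 is not a chord tone.
It is approached by leap down from Bb3 and left by step up to Eb3.
Leap in, step out — an appoggiatura.

D3 (beat 3) — escape tone; D3 (beat 6) — appoggiatura.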